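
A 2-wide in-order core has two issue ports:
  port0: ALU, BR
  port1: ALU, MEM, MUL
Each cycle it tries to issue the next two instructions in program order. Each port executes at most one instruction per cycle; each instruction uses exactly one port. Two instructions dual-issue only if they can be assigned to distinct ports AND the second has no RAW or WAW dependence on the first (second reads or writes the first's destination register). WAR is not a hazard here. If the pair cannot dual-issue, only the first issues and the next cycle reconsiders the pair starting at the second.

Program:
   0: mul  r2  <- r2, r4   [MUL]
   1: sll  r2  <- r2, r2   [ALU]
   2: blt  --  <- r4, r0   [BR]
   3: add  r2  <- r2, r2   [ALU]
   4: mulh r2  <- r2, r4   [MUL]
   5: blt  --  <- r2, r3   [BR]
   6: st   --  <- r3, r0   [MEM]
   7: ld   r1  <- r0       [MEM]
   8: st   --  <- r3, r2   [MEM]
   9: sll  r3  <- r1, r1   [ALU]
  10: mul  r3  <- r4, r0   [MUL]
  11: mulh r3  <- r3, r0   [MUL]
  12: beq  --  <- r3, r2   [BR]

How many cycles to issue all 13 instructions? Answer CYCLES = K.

t=0 i0:mul ; RAW+WAW r2
t=1 i1&i2:sll blt ; pair
t=2 i3:add ; RAW+WAW r2
t=3 i4:mulh ; RAW r2
t=4 i5&i6:blt st ; pair
t=5 i7:ld ; no-port MEM/MEM
t=6 i8&i9:st sll ; pair
t=7 i10:mul ; no-port MUL/MUL
t=8 i11:mulh ; RAW r3
t=9 i12:beq ; tail

CYCLES = 10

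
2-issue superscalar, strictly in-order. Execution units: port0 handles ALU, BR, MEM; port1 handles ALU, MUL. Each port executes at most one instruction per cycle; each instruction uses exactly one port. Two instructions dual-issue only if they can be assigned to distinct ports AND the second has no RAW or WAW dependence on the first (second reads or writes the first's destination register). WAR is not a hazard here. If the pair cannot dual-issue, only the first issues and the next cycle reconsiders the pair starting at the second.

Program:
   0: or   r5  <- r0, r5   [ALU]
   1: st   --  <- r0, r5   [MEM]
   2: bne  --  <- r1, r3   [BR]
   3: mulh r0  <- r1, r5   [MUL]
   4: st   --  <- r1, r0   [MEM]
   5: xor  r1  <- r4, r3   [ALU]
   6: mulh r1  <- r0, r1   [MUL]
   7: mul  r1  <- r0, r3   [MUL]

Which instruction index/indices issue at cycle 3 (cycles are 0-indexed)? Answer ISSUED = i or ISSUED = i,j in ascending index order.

#0 head=0: or i0 RAW r5
#1 head=1: st i1 no-port MEM/BR
#2 head=2: bne;mulh i2/i3 pair
#3 head=4: st;xor i4/i5 pair
#4 head=6: mulh i6 no-port MUL/MUL
#5 head=7: mul i7 tail

ISSUED = 4,5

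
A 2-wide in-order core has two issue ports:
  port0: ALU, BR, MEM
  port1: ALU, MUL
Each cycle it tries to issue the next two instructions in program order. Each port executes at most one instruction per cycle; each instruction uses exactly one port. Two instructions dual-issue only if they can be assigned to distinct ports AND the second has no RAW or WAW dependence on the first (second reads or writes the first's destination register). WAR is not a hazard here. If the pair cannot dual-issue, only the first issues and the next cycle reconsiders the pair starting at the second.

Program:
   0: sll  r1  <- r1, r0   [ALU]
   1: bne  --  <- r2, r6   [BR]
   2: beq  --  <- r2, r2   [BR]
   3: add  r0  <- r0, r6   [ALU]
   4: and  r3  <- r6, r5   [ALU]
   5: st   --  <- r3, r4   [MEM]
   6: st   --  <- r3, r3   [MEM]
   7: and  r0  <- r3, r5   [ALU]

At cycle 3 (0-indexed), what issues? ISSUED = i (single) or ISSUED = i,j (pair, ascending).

#0 head=0: sll.ALU+bne.BR i0+i1 pair
#1 head=2: beq.BR+add.ALU i2+i3 pair
#2 head=4: and.ALU i4 RAW r3
#3 head=5: st.MEM i5 no-port MEM/MEM
#4 head=6: st.MEM+and.ALU i6+i7 pair

ISSUED = 5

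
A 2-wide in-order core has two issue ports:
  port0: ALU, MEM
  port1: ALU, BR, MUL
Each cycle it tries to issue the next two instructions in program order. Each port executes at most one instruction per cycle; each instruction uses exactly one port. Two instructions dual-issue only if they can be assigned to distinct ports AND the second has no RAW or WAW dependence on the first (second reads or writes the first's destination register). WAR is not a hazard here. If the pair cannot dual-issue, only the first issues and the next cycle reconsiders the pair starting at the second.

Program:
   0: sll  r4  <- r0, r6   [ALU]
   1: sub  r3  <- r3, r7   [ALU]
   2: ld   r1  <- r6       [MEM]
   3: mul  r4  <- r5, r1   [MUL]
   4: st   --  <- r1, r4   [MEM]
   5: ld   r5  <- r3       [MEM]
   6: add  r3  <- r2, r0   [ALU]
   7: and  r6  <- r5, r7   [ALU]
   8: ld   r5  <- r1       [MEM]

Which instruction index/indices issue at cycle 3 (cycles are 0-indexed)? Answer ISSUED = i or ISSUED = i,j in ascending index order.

0. sll.ALU/sub.ALU @i0&i1  | pair
1. ld.MEM @i2  | RAW r1
2. mul.MUL @i3  | RAW r4
3. st.MEM @i4  | no-port MEM/MEM
4. ld.MEM/add.ALU @i5&i6  | pair
5. and.ALU/ld.MEM @i7&i8  | pair

ISSUED = 4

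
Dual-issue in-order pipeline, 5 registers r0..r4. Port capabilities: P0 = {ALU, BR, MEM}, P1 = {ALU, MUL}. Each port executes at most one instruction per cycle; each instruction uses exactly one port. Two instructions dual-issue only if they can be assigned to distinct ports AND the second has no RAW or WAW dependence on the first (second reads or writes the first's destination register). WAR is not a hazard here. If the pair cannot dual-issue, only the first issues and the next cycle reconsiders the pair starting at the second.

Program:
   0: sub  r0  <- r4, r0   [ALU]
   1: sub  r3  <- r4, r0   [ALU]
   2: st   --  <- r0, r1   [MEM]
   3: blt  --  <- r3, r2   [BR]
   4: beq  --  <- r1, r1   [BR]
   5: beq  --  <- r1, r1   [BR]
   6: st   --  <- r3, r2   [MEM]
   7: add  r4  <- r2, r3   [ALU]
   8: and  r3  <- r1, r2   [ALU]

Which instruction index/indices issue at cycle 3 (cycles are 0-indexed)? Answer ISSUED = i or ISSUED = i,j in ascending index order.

ISSUED = 4

0. sub.ALU @i0  | RAW r0
1. sub.ALU st.MEM @i1+i2  | pair
2. blt.BR @i3  | no-port BR/BR
3. beq.BR @i4  | no-port BR/BR
4. beq.BR @i5  | no-port BR/MEM
5. st.MEM add.ALU @i6+i7  | pair
6. and.ALU @i8  | tail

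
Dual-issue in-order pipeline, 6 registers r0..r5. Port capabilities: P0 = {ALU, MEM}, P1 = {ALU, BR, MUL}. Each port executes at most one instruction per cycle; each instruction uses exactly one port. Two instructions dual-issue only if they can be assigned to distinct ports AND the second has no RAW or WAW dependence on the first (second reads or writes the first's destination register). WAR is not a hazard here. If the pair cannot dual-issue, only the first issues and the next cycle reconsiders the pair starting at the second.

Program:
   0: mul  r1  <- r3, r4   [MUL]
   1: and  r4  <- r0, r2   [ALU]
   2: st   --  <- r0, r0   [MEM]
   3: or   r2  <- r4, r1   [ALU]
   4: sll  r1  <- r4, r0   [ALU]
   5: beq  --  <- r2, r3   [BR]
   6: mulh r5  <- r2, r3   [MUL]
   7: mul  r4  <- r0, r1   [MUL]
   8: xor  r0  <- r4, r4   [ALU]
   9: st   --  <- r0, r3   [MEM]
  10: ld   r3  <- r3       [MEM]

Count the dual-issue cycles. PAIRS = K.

PAIRS = 3

0. mul;and @i0+i1  | dual
1. st;or @i2+i3  | dual
2. sll;beq @i4+i5  | dual
3. mulh @i6  | no-port MUL/MUL
4. mul @i7  | RAW r4
5. xor @i8  | RAW r0
6. st @i9  | no-port MEM/MEM
7. ld @i10  | tail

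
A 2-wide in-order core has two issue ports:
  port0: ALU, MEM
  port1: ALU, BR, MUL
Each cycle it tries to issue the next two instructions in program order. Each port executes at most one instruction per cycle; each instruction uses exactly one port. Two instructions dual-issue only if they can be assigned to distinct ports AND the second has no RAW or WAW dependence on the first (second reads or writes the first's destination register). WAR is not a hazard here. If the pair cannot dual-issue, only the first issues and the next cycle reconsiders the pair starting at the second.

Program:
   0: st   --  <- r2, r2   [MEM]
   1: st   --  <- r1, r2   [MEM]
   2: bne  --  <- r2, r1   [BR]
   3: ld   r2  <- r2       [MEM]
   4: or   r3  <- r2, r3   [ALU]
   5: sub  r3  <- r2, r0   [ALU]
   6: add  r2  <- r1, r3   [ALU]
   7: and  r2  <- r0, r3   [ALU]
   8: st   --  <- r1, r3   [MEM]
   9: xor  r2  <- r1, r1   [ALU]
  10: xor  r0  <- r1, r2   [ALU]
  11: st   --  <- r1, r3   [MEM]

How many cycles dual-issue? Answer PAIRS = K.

PAIRS = 3

  cy0 -> i0 (st.MEM) no-port MEM/MEM
  cy1 -> i1+i2 (st.MEM;bne.BR) 2-wide
  cy2 -> i3 (ld.MEM) RAW r2
  cy3 -> i4 (or.ALU) WAW r3
  cy4 -> i5 (sub.ALU) RAW r3
  cy5 -> i6 (add.ALU) WAW r2
  cy6 -> i7+i8 (and.ALU;st.MEM) 2-wide
  cy7 -> i9 (xor.ALU) RAW r2
  cy8 -> i10+i11 (xor.ALU;st.MEM) 2-wide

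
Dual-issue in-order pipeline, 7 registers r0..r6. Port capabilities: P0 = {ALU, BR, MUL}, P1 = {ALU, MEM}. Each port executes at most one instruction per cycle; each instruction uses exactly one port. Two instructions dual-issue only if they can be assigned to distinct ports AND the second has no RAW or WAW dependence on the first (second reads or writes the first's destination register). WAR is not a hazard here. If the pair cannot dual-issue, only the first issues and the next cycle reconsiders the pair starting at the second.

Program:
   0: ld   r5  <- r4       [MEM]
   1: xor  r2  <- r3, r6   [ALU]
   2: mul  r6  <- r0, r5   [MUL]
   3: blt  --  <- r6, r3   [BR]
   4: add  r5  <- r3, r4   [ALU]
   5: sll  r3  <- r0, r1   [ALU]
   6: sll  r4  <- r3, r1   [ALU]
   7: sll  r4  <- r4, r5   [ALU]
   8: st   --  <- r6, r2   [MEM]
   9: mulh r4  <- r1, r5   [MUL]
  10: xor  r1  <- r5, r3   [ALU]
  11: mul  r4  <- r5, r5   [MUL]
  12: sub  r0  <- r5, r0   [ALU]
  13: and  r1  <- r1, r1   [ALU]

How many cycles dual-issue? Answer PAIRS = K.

[0] i0+i1  ld.MEM xor.ALU  -- dual
[1] i2  mul.MUL  -- no-port MUL/BR
[2] i3+i4  blt.BR add.ALU  -- dual
[3] i5  sll.ALU  -- RAW r3
[4] i6  sll.ALU  -- RAW+WAW r4
[5] i7+i8  sll.ALU st.MEM  -- dual
[6] i9+i10  mulh.MUL xor.ALU  -- dual
[7] i11+i12  mul.MUL sub.ALU  -- dual
[8] i13  and.ALU  -- tail

PAIRS = 5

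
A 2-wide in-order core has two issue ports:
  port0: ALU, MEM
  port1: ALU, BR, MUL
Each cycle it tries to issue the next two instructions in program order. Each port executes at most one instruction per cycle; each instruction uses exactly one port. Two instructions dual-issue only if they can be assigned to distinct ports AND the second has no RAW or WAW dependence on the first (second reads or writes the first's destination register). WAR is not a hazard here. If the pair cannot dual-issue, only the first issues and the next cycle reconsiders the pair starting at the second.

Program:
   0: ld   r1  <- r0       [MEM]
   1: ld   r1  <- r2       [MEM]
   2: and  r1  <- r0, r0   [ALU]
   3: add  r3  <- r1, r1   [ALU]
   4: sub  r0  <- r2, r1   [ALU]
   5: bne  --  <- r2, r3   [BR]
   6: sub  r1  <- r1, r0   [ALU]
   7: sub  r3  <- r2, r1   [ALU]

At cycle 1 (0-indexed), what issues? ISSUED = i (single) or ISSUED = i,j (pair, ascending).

ISSUED = 1

t=0 i0:ld.MEM ; no-port MEM/MEM
t=1 i1:ld.MEM ; WAW r1
t=2 i2:and.ALU ; RAW r1
t=3 i3&i4:add.ALU+sub.ALU ; dual
t=4 i5&i6:bne.BR+sub.ALU ; dual
t=5 i7:sub.ALU ; tail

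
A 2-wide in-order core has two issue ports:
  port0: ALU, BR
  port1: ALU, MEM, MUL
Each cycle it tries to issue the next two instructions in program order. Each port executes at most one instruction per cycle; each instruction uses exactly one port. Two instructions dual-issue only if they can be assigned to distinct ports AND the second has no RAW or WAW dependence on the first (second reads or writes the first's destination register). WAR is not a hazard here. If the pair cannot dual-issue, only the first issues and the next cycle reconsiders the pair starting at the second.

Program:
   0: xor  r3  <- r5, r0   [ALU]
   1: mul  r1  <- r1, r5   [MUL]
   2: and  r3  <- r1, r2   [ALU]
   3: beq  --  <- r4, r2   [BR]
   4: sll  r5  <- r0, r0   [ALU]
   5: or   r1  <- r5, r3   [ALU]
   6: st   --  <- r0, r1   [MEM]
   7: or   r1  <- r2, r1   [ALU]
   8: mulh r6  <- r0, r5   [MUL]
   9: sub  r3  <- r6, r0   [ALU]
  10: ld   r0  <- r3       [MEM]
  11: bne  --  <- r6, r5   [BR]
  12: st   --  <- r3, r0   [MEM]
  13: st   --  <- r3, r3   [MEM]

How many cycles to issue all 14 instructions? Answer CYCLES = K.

  cy0 -> i0&i1 (xor.ALU/mul.MUL) 2-wide
  cy1 -> i2&i3 (and.ALU/beq.BR) 2-wide
  cy2 -> i4 (sll.ALU) RAW r5
  cy3 -> i5 (or.ALU) RAW r1
  cy4 -> i6&i7 (st.MEM/or.ALU) 2-wide
  cy5 -> i8 (mulh.MUL) RAW r6
  cy6 -> i9 (sub.ALU) RAW r3
  cy7 -> i10&i11 (ld.MEM/bne.BR) 2-wide
  cy8 -> i12 (st.MEM) no-port MEM/MEM
  cy9 -> i13 (st.MEM) tail

CYCLES = 10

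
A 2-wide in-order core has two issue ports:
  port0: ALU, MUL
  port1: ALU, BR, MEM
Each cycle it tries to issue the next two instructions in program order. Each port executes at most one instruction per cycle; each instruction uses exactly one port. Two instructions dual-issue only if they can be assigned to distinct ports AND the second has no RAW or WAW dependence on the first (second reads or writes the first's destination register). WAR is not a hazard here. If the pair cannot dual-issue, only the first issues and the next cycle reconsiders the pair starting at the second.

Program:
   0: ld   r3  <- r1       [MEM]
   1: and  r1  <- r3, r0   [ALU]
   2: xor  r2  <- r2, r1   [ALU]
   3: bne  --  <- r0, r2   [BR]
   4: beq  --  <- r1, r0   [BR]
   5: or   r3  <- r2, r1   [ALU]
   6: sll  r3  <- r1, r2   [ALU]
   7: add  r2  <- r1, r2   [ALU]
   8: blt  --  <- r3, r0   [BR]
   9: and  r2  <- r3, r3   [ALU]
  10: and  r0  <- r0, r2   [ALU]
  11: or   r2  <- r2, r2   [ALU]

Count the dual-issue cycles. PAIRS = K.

[0] i0  ld  -- RAW r3
[1] i1  and  -- RAW r1
[2] i2  xor  -- RAW r2
[3] i3  bne  -- no-port BR/BR
[4] i4+i5  beq+or  -- pair
[5] i6+i7  sll+add  -- pair
[6] i8+i9  blt+and  -- pair
[7] i10+i11  and+or  -- pair

PAIRS = 4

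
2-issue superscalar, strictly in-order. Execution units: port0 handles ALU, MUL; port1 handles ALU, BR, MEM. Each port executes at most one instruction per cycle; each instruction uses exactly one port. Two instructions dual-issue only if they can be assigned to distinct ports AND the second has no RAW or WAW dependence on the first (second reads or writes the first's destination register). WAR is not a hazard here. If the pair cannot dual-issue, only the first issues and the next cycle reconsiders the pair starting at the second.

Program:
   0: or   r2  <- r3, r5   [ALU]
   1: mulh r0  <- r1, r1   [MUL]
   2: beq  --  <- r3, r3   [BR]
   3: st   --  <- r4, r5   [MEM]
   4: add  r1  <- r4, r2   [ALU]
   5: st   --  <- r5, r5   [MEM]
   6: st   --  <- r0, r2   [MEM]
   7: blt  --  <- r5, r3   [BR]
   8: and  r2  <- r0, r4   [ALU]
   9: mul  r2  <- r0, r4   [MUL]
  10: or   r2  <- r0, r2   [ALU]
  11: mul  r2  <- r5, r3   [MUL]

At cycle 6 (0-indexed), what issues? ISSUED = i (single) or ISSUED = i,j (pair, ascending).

ISSUED = 9

c0: i0/i1 or.ALU+mulh.MUL  dual
c1: i2 beq.BR  no-port BR/MEM
c2: i3/i4 st.MEM+add.ALU  dual
c3: i5 st.MEM  no-port MEM/MEM
c4: i6 st.MEM  no-port MEM/BR
c5: i7/i8 blt.BR+and.ALU  dual
c6: i9 mul.MUL  RAW+WAW r2
c7: i10 or.ALU  WAW r2
c8: i11 mul.MUL  tail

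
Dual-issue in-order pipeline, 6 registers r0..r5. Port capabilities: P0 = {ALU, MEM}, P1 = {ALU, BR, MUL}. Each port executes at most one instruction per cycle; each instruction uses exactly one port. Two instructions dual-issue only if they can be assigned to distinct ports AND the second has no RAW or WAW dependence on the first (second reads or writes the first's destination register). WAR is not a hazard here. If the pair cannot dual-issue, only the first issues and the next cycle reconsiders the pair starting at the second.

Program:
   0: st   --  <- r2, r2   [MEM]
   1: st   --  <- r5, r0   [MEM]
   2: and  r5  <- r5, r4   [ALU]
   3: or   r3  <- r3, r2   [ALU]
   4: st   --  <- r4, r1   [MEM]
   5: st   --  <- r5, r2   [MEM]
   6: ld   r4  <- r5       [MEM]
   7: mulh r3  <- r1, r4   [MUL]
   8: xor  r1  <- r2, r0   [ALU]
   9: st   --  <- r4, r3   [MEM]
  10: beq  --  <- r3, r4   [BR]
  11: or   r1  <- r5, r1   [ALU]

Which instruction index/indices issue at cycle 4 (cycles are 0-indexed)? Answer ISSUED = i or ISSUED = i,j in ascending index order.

ISSUED = 6

t=0 i0:st ; no-port MEM/MEM
t=1 i1,i2:st and ; 2-wide
t=2 i3,i4:or st ; 2-wide
t=3 i5:st ; no-port MEM/MEM
t=4 i6:ld ; RAW r4
t=5 i7,i8:mulh xor ; 2-wide
t=6 i9,i10:st beq ; 2-wide
t=7 i11:or ; tail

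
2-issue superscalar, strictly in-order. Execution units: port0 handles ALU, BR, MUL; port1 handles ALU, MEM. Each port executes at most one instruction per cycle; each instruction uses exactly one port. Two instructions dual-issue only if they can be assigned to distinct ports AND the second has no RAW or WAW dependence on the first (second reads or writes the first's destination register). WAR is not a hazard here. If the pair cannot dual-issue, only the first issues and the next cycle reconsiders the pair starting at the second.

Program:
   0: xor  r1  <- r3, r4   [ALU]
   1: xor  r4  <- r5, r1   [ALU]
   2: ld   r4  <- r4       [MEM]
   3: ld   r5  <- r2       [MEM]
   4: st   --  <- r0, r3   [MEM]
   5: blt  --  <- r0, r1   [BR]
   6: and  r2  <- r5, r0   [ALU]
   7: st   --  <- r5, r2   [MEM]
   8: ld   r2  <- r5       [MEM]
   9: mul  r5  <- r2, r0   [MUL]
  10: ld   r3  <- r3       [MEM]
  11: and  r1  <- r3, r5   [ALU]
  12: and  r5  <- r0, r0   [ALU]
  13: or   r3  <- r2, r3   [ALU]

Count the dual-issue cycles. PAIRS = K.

PAIRS = 3

#0 head=0: xor.ALU i0 RAW r1
#1 head=1: xor.ALU i1 RAW+WAW r4
#2 head=2: ld.MEM i2 no-port MEM/MEM
#3 head=3: ld.MEM i3 no-port MEM/MEM
#4 head=4: st.MEM blt.BR i4+i5 2-wide
#5 head=6: and.ALU i6 RAW r2
#6 head=7: st.MEM i7 no-port MEM/MEM
#7 head=8: ld.MEM i8 RAW r2
#8 head=9: mul.MUL ld.MEM i9+i10 2-wide
#9 head=11: and.ALU and.ALU i11+i12 2-wide
#10 head=13: or.ALU i13 tail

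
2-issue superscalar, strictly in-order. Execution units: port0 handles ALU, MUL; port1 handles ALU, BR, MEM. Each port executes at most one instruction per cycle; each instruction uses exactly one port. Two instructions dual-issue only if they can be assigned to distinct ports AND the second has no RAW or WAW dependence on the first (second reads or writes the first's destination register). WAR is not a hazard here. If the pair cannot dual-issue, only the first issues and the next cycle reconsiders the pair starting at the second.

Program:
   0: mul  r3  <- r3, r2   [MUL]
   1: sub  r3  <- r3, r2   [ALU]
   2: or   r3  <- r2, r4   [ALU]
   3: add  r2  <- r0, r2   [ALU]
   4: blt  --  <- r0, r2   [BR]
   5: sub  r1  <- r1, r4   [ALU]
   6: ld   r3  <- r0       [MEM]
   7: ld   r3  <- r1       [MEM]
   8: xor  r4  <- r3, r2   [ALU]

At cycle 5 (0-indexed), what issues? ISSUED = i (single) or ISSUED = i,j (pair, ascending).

#0 head=0: mul.MUL i0 RAW+WAW r3
#1 head=1: sub.ALU i1 WAW r3
#2 head=2: or.ALU add.ALU i2,i3 2-wide
#3 head=4: blt.BR sub.ALU i4,i5 2-wide
#4 head=6: ld.MEM i6 no-port MEM/MEM
#5 head=7: ld.MEM i7 RAW r3
#6 head=8: xor.ALU i8 tail

ISSUED = 7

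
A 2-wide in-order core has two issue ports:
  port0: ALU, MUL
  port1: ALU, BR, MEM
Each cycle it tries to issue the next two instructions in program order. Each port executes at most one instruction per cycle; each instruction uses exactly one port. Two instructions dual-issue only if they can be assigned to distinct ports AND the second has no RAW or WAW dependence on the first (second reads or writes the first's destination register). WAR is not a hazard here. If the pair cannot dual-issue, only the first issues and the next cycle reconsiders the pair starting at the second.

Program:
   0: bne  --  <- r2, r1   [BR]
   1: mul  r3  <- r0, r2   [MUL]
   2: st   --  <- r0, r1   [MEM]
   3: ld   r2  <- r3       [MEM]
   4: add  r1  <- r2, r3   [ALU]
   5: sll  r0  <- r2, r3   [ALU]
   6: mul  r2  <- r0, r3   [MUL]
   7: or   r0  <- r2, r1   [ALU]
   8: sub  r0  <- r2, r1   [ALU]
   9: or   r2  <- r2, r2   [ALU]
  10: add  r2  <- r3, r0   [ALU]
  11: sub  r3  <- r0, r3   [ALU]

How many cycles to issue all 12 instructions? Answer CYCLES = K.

CYCLES = 8

c0: i0,i1 bne.BR mul.MUL  pair
c1: i2 st.MEM  no-port MEM/MEM
c2: i3 ld.MEM  RAW r2
c3: i4,i5 add.ALU sll.ALU  pair
c4: i6 mul.MUL  RAW r2
c5: i7 or.ALU  WAW r0
c6: i8,i9 sub.ALU or.ALU  pair
c7: i10,i11 add.ALU sub.ALU  pair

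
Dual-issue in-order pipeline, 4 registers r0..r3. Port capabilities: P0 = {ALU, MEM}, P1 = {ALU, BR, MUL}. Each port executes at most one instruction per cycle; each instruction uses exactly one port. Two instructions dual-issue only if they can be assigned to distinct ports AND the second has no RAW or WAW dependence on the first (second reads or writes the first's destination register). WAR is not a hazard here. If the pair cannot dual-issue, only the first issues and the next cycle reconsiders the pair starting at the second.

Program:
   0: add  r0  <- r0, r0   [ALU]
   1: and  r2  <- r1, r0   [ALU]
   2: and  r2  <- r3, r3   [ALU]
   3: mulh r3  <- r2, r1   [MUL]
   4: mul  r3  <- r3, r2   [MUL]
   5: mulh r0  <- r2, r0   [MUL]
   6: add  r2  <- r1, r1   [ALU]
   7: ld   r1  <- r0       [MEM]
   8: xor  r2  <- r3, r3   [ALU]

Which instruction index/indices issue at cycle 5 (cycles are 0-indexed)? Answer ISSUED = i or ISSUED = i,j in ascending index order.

  cy0 -> i0 (add.ALU) RAW r0
  cy1 -> i1 (and.ALU) WAW r2
  cy2 -> i2 (and.ALU) RAW r2
  cy3 -> i3 (mulh.MUL) no-port MUL/MUL
  cy4 -> i4 (mul.MUL) no-port MUL/MUL
  cy5 -> i5/i6 (mulh.MUL add.ALU) 2-wide
  cy6 -> i7/i8 (ld.MEM xor.ALU) 2-wide

ISSUED = 5,6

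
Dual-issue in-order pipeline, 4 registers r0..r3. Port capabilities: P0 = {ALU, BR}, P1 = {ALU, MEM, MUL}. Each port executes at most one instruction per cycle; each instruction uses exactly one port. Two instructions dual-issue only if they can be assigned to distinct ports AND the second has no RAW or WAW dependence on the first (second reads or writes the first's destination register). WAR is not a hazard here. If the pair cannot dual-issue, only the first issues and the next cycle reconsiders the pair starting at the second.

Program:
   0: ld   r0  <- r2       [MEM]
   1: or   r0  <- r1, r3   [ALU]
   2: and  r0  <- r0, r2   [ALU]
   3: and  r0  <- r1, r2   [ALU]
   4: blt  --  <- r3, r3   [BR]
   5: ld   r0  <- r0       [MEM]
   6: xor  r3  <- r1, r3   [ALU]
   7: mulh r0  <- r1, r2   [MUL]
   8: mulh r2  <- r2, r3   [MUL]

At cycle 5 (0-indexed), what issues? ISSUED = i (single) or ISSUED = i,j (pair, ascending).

  cy0 -> i0 (ld.MEM) WAW r0
  cy1 -> i1 (or.ALU) RAW+WAW r0
  cy2 -> i2 (and.ALU) WAW r0
  cy3 -> i3/i4 (and.ALU/blt.BR) dual
  cy4 -> i5/i6 (ld.MEM/xor.ALU) dual
  cy5 -> i7 (mulh.MUL) no-port MUL/MUL
  cy6 -> i8 (mulh.MUL) tail

ISSUED = 7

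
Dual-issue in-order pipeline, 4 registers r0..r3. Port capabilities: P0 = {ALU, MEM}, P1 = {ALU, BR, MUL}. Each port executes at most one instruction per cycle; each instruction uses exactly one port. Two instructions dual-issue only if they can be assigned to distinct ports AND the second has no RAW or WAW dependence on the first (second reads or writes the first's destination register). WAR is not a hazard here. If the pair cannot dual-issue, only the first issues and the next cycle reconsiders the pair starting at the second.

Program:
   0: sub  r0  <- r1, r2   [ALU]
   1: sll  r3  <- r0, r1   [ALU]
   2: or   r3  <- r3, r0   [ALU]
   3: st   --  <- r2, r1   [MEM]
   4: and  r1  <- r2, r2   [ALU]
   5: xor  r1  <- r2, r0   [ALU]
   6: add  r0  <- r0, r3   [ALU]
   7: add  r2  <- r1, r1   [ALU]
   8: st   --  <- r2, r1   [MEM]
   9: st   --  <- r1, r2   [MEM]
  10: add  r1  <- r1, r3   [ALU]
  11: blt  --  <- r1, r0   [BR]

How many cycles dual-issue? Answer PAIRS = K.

PAIRS = 3

0. sub @i0  | RAW r0
1. sll @i1  | RAW+WAW r3
2. or+st @i2+i3  | 2-wide
3. and @i4  | WAW r1
4. xor+add @i5+i6  | 2-wide
5. add @i7  | RAW r2
6. st @i8  | no-port MEM/MEM
7. st+add @i9+i10  | 2-wide
8. blt @i11  | tail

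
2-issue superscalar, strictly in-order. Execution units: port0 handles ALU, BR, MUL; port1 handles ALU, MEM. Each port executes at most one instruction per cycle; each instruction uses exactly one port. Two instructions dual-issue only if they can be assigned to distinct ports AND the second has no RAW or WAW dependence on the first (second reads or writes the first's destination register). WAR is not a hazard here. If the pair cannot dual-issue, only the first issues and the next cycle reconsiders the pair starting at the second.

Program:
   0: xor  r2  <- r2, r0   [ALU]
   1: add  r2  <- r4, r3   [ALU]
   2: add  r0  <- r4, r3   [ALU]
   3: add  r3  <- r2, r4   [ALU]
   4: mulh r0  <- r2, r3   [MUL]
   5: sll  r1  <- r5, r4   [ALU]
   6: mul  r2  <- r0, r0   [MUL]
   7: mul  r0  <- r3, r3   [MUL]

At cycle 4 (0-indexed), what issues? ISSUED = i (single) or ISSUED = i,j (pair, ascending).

c0: i0 xor.ALU  WAW r2
c1: i1+i2 add.ALU/add.ALU  2-wide
c2: i3 add.ALU  RAW r3
c3: i4+i5 mulh.MUL/sll.ALU  2-wide
c4: i6 mul.MUL  no-port MUL/MUL
c5: i7 mul.MUL  tail

ISSUED = 6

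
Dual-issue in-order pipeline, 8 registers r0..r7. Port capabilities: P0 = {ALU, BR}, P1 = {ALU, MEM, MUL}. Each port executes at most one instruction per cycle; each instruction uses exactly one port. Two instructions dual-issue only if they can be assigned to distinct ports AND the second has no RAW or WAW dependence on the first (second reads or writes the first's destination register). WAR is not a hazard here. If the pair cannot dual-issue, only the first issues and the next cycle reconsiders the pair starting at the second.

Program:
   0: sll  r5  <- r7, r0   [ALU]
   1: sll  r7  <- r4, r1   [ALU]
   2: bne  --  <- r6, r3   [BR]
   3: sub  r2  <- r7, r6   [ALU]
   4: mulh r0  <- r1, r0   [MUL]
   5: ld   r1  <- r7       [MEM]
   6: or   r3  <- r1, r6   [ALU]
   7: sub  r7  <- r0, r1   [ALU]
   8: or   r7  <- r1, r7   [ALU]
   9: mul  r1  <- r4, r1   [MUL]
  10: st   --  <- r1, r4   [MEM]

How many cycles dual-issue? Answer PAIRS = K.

[0] i0/i1  sll sll  -- pair
[1] i2/i3  bne sub  -- pair
[2] i4  mulh  -- no-port MUL/MEM
[3] i5  ld  -- RAW r1
[4] i6/i7  or sub  -- pair
[5] i8/i9  or mul  -- pair
[6] i10  st  -- tail

PAIRS = 4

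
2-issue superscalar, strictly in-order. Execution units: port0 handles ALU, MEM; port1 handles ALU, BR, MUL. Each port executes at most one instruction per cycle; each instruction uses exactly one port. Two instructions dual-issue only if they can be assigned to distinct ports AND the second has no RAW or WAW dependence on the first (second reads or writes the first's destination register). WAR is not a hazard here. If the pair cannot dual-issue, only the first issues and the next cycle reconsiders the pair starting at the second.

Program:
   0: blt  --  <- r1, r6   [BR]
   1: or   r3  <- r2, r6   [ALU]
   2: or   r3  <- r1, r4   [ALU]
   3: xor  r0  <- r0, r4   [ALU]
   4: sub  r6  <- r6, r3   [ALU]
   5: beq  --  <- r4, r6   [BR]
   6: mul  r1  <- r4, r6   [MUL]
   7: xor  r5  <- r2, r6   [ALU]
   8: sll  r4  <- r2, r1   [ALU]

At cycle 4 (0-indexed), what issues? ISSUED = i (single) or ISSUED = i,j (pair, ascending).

c0: i0/i1 blt.BR+or.ALU  2-wide
c1: i2/i3 or.ALU+xor.ALU  2-wide
c2: i4 sub.ALU  RAW r6
c3: i5 beq.BR  no-port BR/MUL
c4: i6/i7 mul.MUL+xor.ALU  2-wide
c5: i8 sll.ALU  tail

ISSUED = 6,7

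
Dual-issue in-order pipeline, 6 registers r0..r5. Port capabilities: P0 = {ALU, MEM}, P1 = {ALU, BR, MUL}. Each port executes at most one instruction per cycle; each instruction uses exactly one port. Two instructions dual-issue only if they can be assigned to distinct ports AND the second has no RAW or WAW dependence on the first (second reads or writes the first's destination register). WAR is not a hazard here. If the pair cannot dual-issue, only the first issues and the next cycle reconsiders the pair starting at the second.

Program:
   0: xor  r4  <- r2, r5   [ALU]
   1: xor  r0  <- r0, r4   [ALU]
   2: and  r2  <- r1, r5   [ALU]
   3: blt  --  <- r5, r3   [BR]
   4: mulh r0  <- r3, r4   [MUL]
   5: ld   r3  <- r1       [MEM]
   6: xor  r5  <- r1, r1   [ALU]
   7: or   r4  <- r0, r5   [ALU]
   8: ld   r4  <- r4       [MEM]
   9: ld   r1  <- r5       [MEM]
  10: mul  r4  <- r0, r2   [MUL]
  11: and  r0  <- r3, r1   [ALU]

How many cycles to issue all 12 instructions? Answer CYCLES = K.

CYCLES = 9

c0: i0 xor  RAW r4
c1: i1&i2 xor/and  2-wide
c2: i3 blt  no-port BR/MUL
c3: i4&i5 mulh/ld  2-wide
c4: i6 xor  RAW r5
c5: i7 or  RAW+WAW r4
c6: i8 ld  no-port MEM/MEM
c7: i9&i10 ld/mul  2-wide
c8: i11 and  tail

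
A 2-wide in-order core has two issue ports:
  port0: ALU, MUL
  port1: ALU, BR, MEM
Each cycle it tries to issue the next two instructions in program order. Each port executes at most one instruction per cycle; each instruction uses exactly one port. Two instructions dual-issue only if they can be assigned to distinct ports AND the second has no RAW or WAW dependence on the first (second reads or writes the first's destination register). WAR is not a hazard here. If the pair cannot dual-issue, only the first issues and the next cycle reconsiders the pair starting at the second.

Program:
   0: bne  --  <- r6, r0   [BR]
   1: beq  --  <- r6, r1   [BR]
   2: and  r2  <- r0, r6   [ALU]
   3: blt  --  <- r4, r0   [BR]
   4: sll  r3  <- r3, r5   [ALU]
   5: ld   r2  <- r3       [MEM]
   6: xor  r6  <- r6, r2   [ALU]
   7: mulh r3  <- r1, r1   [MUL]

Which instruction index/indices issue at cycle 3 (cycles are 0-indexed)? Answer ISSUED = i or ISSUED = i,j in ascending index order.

#0 head=0: bne i0 no-port BR/BR
#1 head=1: beq;and i1,i2 dual
#2 head=3: blt;sll i3,i4 dual
#3 head=5: ld i5 RAW r2
#4 head=6: xor;mulh i6,i7 dual

ISSUED = 5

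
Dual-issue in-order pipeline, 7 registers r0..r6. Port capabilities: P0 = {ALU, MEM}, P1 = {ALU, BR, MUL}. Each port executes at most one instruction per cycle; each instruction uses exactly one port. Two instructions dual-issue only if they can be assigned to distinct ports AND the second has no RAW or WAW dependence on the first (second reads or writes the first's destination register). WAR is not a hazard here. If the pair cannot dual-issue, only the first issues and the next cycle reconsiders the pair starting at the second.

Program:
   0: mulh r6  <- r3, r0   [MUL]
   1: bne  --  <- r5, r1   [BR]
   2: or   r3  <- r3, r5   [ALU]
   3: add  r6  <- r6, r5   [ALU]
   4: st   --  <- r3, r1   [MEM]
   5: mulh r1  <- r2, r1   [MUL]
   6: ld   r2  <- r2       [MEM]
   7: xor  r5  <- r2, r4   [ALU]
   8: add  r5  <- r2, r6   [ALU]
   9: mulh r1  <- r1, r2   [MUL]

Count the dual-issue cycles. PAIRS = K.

PAIRS = 4

t=0 i0:mulh ; no-port MUL/BR
t=1 i1+i2:bne or ; dual
t=2 i3+i4:add st ; dual
t=3 i5+i6:mulh ld ; dual
t=4 i7:xor ; WAW r5
t=5 i8+i9:add mulh ; dual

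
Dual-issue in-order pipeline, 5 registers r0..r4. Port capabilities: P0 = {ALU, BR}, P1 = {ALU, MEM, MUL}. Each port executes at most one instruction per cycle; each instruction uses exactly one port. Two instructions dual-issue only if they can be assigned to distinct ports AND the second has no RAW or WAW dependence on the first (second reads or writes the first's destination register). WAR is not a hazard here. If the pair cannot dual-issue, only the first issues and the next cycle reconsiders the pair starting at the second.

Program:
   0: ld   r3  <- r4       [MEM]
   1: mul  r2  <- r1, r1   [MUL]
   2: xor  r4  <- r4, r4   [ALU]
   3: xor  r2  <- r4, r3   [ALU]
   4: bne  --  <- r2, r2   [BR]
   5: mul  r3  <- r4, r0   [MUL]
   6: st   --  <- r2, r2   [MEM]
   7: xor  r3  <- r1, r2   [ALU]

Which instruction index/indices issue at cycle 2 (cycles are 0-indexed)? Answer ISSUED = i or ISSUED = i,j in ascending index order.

t=0 i0:ld.MEM ; no-port MEM/MUL
t=1 i1/i2:mul.MUL+xor.ALU ; dual
t=2 i3:xor.ALU ; RAW r2
t=3 i4/i5:bne.BR+mul.MUL ; dual
t=4 i6/i7:st.MEM+xor.ALU ; dual

ISSUED = 3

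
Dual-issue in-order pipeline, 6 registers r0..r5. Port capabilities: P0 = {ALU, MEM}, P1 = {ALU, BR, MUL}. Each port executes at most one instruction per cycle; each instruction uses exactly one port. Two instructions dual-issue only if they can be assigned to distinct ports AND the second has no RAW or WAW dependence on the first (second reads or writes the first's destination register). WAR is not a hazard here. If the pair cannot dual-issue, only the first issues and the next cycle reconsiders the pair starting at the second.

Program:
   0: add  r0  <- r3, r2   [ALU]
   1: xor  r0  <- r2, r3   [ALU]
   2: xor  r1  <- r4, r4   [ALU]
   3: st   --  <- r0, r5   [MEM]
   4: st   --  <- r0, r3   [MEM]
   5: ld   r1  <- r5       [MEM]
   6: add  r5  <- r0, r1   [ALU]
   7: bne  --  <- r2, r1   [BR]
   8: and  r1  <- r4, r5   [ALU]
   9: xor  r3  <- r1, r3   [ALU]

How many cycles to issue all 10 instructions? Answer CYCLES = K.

CYCLES = 8

#0 head=0: add i0 WAW r0
#1 head=1: xor;xor i1/i2 pair
#2 head=3: st i3 no-port MEM/MEM
#3 head=4: st i4 no-port MEM/MEM
#4 head=5: ld i5 RAW r1
#5 head=6: add;bne i6/i7 pair
#6 head=8: and i8 RAW r1
#7 head=9: xor i9 tail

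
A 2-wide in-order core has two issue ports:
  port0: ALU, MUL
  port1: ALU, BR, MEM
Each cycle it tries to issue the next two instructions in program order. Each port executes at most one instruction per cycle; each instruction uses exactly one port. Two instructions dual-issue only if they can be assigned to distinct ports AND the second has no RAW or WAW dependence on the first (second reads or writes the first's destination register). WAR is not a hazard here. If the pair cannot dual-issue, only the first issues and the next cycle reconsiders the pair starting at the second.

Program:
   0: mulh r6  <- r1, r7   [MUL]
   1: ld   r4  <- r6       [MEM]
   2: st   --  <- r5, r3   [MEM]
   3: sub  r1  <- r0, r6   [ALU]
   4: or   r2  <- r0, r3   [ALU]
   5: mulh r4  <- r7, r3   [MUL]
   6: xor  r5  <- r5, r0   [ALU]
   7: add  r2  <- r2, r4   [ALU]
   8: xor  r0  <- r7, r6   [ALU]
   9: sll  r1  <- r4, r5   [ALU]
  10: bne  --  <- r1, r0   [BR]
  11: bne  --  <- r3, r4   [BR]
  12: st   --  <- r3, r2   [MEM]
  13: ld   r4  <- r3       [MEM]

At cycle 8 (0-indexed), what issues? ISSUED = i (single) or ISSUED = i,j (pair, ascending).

[0] i0  mulh.MUL  -- RAW r6
[1] i1  ld.MEM  -- no-port MEM/MEM
[2] i2&i3  st.MEM/sub.ALU  -- dual
[3] i4&i5  or.ALU/mulh.MUL  -- dual
[4] i6&i7  xor.ALU/add.ALU  -- dual
[5] i8&i9  xor.ALU/sll.ALU  -- dual
[6] i10  bne.BR  -- no-port BR/BR
[7] i11  bne.BR  -- no-port BR/MEM
[8] i12  st.MEM  -- no-port MEM/MEM
[9] i13  ld.MEM  -- tail

ISSUED = 12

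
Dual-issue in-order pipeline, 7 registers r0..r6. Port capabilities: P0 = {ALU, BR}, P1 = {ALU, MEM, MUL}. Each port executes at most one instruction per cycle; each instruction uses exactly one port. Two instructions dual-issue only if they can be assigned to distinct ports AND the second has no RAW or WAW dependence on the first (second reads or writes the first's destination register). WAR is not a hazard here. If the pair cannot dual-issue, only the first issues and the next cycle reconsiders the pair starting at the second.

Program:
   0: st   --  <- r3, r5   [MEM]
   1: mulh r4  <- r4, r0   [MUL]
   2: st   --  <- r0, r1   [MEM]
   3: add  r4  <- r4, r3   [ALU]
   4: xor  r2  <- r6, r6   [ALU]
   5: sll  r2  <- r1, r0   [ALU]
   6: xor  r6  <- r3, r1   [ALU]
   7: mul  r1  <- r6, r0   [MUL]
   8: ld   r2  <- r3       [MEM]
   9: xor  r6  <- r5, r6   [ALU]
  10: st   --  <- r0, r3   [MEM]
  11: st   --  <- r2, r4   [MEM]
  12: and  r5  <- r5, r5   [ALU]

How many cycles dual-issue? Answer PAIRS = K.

t=0 i0:st.MEM ; no-port MEM/MUL
t=1 i1:mulh.MUL ; no-port MUL/MEM
t=2 i2,i3:st.MEM add.ALU ; pair
t=3 i4:xor.ALU ; WAW r2
t=4 i5,i6:sll.ALU xor.ALU ; pair
t=5 i7:mul.MUL ; no-port MUL/MEM
t=6 i8,i9:ld.MEM xor.ALU ; pair
t=7 i10:st.MEM ; no-port MEM/MEM
t=8 i11,i12:st.MEM and.ALU ; pair

PAIRS = 4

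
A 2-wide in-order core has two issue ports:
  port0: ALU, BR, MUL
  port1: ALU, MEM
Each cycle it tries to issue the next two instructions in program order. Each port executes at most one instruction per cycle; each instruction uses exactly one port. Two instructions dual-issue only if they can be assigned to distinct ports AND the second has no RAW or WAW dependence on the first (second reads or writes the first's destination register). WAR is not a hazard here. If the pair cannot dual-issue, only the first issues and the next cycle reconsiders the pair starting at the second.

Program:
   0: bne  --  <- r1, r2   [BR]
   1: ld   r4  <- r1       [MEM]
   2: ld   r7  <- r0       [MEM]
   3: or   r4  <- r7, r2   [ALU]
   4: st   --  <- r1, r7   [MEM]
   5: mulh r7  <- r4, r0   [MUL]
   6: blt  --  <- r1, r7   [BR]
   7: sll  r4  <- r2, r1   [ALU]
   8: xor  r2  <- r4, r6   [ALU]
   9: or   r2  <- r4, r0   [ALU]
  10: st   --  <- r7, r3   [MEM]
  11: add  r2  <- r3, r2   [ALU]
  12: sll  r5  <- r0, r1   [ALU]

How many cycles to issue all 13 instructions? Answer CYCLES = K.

CYCLES = 8

c0: i0/i1 bne/ld  pair
c1: i2 ld  RAW r7
c2: i3/i4 or/st  pair
c3: i5 mulh  no-port MUL/BR
c4: i6/i7 blt/sll  pair
c5: i8 xor  WAW r2
c6: i9/i10 or/st  pair
c7: i11/i12 add/sll  pair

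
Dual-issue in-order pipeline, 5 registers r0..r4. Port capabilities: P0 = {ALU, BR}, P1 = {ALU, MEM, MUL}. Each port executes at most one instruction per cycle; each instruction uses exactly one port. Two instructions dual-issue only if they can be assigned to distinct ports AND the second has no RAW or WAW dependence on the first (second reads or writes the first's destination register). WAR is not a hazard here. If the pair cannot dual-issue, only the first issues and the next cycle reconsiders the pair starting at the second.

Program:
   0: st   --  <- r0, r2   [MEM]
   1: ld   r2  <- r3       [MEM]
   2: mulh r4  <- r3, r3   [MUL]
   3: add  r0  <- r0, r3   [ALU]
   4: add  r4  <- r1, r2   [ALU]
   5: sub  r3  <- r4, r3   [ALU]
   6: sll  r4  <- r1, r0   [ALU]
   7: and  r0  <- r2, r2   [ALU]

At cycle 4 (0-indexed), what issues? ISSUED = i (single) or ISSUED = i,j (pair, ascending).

ISSUED = 5,6

c0: i0 st.MEM  no-port MEM/MEM
c1: i1 ld.MEM  no-port MEM/MUL
c2: i2/i3 mulh.MUL+add.ALU  pair
c3: i4 add.ALU  RAW r4
c4: i5/i6 sub.ALU+sll.ALU  pair
c5: i7 and.ALU  tail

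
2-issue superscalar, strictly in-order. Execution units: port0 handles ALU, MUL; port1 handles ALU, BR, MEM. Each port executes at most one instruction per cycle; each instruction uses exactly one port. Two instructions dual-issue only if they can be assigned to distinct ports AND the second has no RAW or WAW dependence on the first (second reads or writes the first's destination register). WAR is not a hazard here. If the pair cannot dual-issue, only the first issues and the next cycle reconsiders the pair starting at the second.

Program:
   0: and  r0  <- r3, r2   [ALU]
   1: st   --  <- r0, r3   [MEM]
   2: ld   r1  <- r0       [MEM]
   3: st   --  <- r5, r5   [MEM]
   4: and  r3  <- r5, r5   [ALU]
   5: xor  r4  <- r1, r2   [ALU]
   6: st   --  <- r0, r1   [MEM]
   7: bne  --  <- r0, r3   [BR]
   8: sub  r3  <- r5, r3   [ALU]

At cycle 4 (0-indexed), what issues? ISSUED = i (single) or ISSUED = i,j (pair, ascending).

ISSUED = 5,6

[0] i0  and.ALU  -- RAW r0
[1] i1  st.MEM  -- no-port MEM/MEM
[2] i2  ld.MEM  -- no-port MEM/MEM
[3] i3&i4  st.MEM and.ALU  -- 2-wide
[4] i5&i6  xor.ALU st.MEM  -- 2-wide
[5] i7&i8  bne.BR sub.ALU  -- 2-wide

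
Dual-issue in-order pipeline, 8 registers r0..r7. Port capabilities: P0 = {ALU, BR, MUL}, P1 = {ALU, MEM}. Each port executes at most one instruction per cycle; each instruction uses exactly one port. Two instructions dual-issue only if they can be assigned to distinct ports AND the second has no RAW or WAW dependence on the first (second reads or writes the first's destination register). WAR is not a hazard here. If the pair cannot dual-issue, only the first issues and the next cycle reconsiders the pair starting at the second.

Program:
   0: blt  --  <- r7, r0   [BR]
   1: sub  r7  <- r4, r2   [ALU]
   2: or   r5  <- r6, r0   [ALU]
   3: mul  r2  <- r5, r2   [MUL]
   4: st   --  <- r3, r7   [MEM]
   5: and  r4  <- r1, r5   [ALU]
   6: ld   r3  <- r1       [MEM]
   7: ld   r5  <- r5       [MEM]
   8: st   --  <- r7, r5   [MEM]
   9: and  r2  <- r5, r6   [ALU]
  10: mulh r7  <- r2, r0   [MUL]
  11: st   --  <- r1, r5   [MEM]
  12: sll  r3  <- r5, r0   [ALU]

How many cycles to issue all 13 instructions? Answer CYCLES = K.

t=0 i0&i1:blt+sub ; pair
t=1 i2:or ; RAW r5
t=2 i3&i4:mul+st ; pair
t=3 i5&i6:and+ld ; pair
t=4 i7:ld ; no-port MEM/MEM
t=5 i8&i9:st+and ; pair
t=6 i10&i11:mulh+st ; pair
t=7 i12:sll ; tail

CYCLES = 8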